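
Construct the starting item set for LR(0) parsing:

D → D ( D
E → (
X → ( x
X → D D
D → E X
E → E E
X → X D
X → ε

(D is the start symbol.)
{ [D → . D ( D], [D → . E X], [D' → . D], [E → . (], [E → . E E] }

First, augment the grammar with D' → D
I₀ = CLOSURE({ [D' → . D] }):
  [D' → . D] has the dot before D: add [D → . D ( D], [D → . E X]
  [D → . E X] has the dot before E: add [E → . (], [E → . E E]
No further items can be added.

I₀ = { [D → . D ( D], [D → . E X], [D' → . D], [E → . (], [E → . E E] }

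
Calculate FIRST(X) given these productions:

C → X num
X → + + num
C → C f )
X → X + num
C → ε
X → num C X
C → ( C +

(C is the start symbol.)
From X → + + num:
  - '+' is a terminal: add '+' and stop
From X → X + num:
  - X is the symbol being defined: contributes nothing new
    X is not nullable, so stop
From X → num C X:
  - num is a terminal: add 'num' and stop

Collecting: FIRST(X) = { '+', 'num' }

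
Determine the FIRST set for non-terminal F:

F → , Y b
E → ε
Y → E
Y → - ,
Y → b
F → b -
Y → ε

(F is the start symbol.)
{ ',', 'b' }

To compute FIRST(F), examine every production with F on the left-hand side, reading each right-hand side left to right until a non-nullable symbol is reached.

From F → , Y b:
  - ',' is a terminal: add ',' and stop
From F → b -:
  - b is a terminal: add 'b' and stop

Collecting: FIRST(F) = { ',', 'b' }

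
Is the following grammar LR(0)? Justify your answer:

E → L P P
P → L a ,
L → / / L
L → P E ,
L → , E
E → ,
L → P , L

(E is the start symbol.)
A grammar is LR(0) if no state in the canonical LR(0) collection has:
  - both a shift item (dot before a terminal) and a complete item (shift-reduce conflict), or
  - two or more complete items (reduce-reduce conflict; the accept item [E' → E .] counts as a complete item here).

Augment with E' → E and build the canonical LR(0) collection (I0 = CLOSURE({[E' → . E]}), then GOTO on every symbol after a dot until no new states appear). It has 19 states:
  I0: { [E → . ,], [E → . L P P], [E' → . E], [L → . , E], [L → . / / L], [L → . P , L], [L → . P E ,], [P → . L a ,] }  — shift
  I1: { [E → , .], [E → . ,], [E → . L P P], [L → , . E], [L → . , E], [L → . / / L], [L → . P , L], [L → . P E ,], [P → . L a ,] }  — shift, reduce
  I2: { [L → / . / L] }  — shift
  I3: { [E' → E .] }  — accept
  I4: { [E → L . P P], [L → . , E], [L → . / / L], [L → . P , L], [L → . P E ,], [P → . L a ,], [P → L . a ,] }  — shift
  I5: { [E → . ,], [E → . L P P], [L → . , E], [L → . / / L], [L → . P , L], [L → . P E ,], [L → P . , L], [L → P . E ,], [P → . L a ,] }  — shift
  I6: { [E → , .], [E → . ,], [E → . L P P], [L → , . E], [L → . , E], [L → . / / L], [L → . P , L], [L → . P E ,], [L → P , . L], [P → . L a ,] }  — shift, reduce
  I7: { [L → P E . ,] }  — shift
  I8: { [L → P E , .] }  — reduce
  I9: { [L → , E .] }  — reduce
  I10: { [E → L . P P], [L → . , E], [L → . / / L], [L → . P , L], [L → . P E ,], [L → P , L .], [P → . L a ,], [P → L . a ,] }  — shift, reduce
  I11: { [E → . ,], [E → . L P P], [L → , . E], [L → . , E], [L → . / / L], [L → . P , L], [L → . P E ,], [P → . L a ,] }  — shift
  I12: { [P → L . a ,] }  — shift
  I13: { [E → . ,], [E → . L P P], [E → L P . P], [L → . , E], [L → . / / L], [L → . P , L], [L → . P E ,], [L → P . , L], [L → P . E ,], [P → . L a ,] }  — shift
  I14: { [P → L a . ,] }  — shift
  I15: { [P → L a , .] }  — reduce
  I16: { [E → . ,], [E → . L P P], [E → L P P .], [L → . , E], [L → . / / L], [L → . P , L], [L → . P E ,], [L → P . , L], [L → P . E ,], [P → . L a ,] }  — shift, reduce
  I17: { [L → . , E], [L → . / / L], [L → . P , L], [L → . P E ,], [L → / / . L], [P → . L a ,] }  — shift
  I18: { [L → / / L .], [P → L . a ,] }  — shift, reduce

Conflict in state I1:
  Shift-reduce conflict between [E → , .] and [E → . ,]
So the grammar is NOT LR(0).

Answer: No. Shift-reduce conflict between [E → , .] and [E → . ,]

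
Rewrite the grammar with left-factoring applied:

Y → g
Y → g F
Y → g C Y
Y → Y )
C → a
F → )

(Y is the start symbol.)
Left-factoring transforms A → αβ₁ | αβ₂ into A → αA' and A' → β₁ | β₂
(α is the longest common prefix among the alternatives). Repeat until
no nonterminal has two alternatives with a common prefix.

Round 1: Y has alternatives sharing prefix 'g'. Introduce Y': Y → g Y'
  Add: Y' → ε
  Add: Y' → F
  Add: Y' → C Y

No remaining common prefixes — done.

Resulting grammar:
Y → g Y'
Y' → ε
Y' → F
Y' → C Y
Y → Y )
C → a
F → )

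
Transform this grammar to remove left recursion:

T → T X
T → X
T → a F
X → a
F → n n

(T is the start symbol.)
T is directly left-recursive. The standard transformation for
  A → A α₁ | ... | A α_m | β₁ | ... | β_n
is
  A  → β₁ A' | ... | β_n A'
  A' → α₁ A' | ... | α_m A' | ε

T → X becomes T → X T'
T → a F becomes T → a F T'
T → T X becomes T' → X T'
Add T' → ε

Productions for other non-terminals are unchanged:
  X → a
  F → n n

Resulting grammar:
T → X T'
T → a F T'
T' → X T'
T' → ε
X → a
F → n n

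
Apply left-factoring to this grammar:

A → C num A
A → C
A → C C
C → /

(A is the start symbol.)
Left-factoring transforms A → αβ₁ | αβ₂ into A → αA' and A' → β₁ | β₂
(α is the longest common prefix among the alternatives). Repeat until
no nonterminal has two alternatives with a common prefix.

Round 1: A has alternatives sharing prefix 'C'. Introduce A': A → C A'
  Add: A' → num A
  Add: A' → ε
  Add: A' → C

No remaining common prefixes — done.

Resulting grammar:
A → C A'
A' → num A
A' → ε
A' → C
C → /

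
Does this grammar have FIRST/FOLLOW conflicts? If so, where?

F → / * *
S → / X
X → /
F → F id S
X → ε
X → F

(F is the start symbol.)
A FIRST/FOLLOW conflict occurs when a non-terminal N has a nullable alternative N → β (β ⇒* ε) and another alternative N → α with FIRST(α) ∩ FOLLOW(N) ≠ ∅: on such a lookahead the parser cannot decide between expanding α and letting N vanish via β.

Nullable non-terminals: X.
FIRST sets used below: FIRST(F) = { '/' }

X: nullable alternative(s) X → ε; FOLLOW(X) = { $, 'id' }
  X → /: FIRST \ {ε} = { '/' } — disjoint from FOLLOW(X)
  X → ε: FIRST \ {ε} = { } — this is the only nullable alternative, skip
  X → F: FIRST \ {ε} = { '/' } — disjoint from FOLLOW(X)

F, S have no nullable alternative, so no FIRST/FOLLOW check is needed there.

No FIRST/FOLLOW conflicts found.

Answer: No FIRST/FOLLOW conflicts.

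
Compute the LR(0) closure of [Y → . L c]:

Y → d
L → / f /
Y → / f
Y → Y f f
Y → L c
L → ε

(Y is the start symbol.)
To compute CLOSURE, for each item [A → α.Bβ] where B is a non-terminal, add [B → .γ] for all productions B → γ; repeat for the newly added items until nothing changes.

Start with: [Y → . L c]
  [Y → . L c] has the dot before L: add [L → . / f /], [L → .]
No further items can be added.

CLOSURE = { [L → . / f /], [L → .], [Y → . L c] }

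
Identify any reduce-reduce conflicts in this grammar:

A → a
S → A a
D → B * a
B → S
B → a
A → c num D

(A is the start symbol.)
Yes — I9: [A → a .] vs [B → a .]

A reduce-reduce conflict occurs when an LR(0) state has two complete items [A → α .] and [B → β .] — both call for a reduction, and with no lookahead the parser cannot choose between them.

Augment with A' → A and build the canonical LR(0) collection (I0 = CLOSURE({[A' → . A]}), then GOTO on every symbol after a dot until no new states appear). It has 13 states:
  I0: { [A → . a], [A → . c num D], [A' → . A] }  — shift
  I1: { [A' → A .] }  — accept
  I2: { [A → a .] }  — reduce
  I3: { [A → c . num D] }  — shift
  I4: { [A → . a], [A → . c num D], [A → c num . D], [B → . S], [B → . a], [D → . B * a], [S → . A a] }  — shift
  I5: { [S → A . a] }  — shift
  I6: { [D → B . * a] }  — shift
  I7: { [A → c num D .] }  — reduce
  I8: { [B → S .] }  — reduce
  I9: { [A → a .], [B → a .] }  — 2 reduces
  I10: { [D → B * . a] }  — shift
  I11: { [D → B * a .] }  — reduce
  I12: { [S → A a .] }  — reduce

I9 contains complete items [A → a .], [B → a .] — reduce-reduce conflict.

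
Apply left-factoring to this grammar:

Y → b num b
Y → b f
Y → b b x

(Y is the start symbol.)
Left-factoring transforms A → αβ₁ | αβ₂ into A → αA' and A' → β₁ | β₂
(α is the longest common prefix among the alternatives). Repeat until
no nonterminal has two alternatives with a common prefix.

Round 1: Y has alternatives sharing prefix 'b'. Introduce Y': Y → b Y'
  Add: Y' → num b
  Add: Y' → f
  Add: Y' → b x

No remaining common prefixes — done.

Resulting grammar:
Y → b Y'
Y' → num b
Y' → f
Y' → b x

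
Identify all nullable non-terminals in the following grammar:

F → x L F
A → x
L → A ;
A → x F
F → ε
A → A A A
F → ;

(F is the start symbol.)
{ 'F' }

A non-terminal is nullable if it can derive ε (the empty string): either it has an ε-production, or it has a production whose right-hand side consists entirely of nullable non-terminals.

ε-productions: F → ε
So F is immediately nullable.
No further non-terminal can be added: every production for the remaining non-terminals contains a terminal or a non-nullable non-terminal.
Nullable = { 'F' }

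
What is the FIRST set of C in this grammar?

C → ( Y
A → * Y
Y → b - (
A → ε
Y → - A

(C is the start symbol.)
{ '(' }

From C → ( Y:
  - '(' is a terminal: add '(' and stop

Collecting: FIRST(C) = { '(' }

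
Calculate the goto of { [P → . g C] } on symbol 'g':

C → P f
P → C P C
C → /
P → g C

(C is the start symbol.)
GOTO(I, 'g') = CLOSURE({ [A → αX.β] : [A → α.Xβ] ∈ I, X = 'g' })

Items with dot before 'g', with the dot advanced:
  [P → . g C] → [P → g . C]
Closure of the advanced items:
  [P → g . C] has the dot before C: add [C → . P f], [C → . /]
  [C → . P f] has the dot before P: add [P → . C P C], [P → . g C]

GOTO = { [C → . /], [C → . P f], [P → . C P C], [P → . g C], [P → g . C] }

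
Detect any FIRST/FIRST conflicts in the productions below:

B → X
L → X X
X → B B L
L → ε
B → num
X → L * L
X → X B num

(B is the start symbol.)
Yes. B → X / B → num on { 'num' }; X → B B L / X → L '*' L on { '*', 'num' }; X → B B L / X → X B num on { '*', 'num' }; X → L '*' L / X → X B num on { '*', 'num' }

A FIRST/FIRST conflict occurs when two productions N → α and N → β for the same non-terminal have FIRST(α) ∩ FIRST(β) ≠ ∅ (with ε ∈ FIRST of a nullable right-hand side, so two nullable alternatives also conflict).

FIRST sets of the non-terminals at (or reachable through a nullable prefix from) the front of some alternative:
  FIRST(X) = { '*', 'num' }
  FIRST(B) = { '*', 'num' }
  FIRST(L) = { '*', 'num', ε }

Productions for B:
  B → X: FIRST = { '*', 'num' }
  B → num: FIRST = { 'num' }
Productions for L:
  L → X X: FIRST = { '*', 'num' }
  L → ε: FIRST = { ε }
Productions for X:
  X → B B L: FIRST = { '*', 'num' }
  X → L * L: FIRST = { '*', 'num' }
  X → X B num: FIRST = { '*', 'num' }

Conflict for B: B → X and B → num
  Overlap: { 'num' }
Conflict for X: X → B B L and X → L * L
  Overlap: { '*', 'num' }
Conflict for X: X → B B L and X → X B num
  Overlap: { '*', 'num' }
Conflict for X: X → L * L and X → X B num
  Overlap: { '*', 'num' }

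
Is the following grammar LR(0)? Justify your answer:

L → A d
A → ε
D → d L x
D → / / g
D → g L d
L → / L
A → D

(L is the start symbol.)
No. Shift-reduce conflict between [A → .] and [D → . / / g]

A grammar is LR(0) if no state in the canonical LR(0) collection has:
  - both a shift item (dot before a terminal) and a complete item (shift-reduce conflict), or
  - two or more complete items (reduce-reduce conflict; the accept item [L' → L .] counts as a complete item here).

Augment with L' → L and build the canonical LR(0) collection (I0 = CLOSURE({[L' → . L]}), then GOTO on every symbol after a dot until no new states appear). It has 15 states:
  I0: { [A → . D], [A → .], [D → . / / g], [D → . d L x], [D → . g L d], [L → . / L], [L → . A d], [L' → . L] }  — shift, reduce
  I1: { [A → . D], [A → .], [D → . / / g], [D → . d L x], [D → . g L d], [D → / . / g], [L → . / L], [L → . A d], [L → / . L] }  — shift, reduce
  I2: { [L → A . d] }  — shift
  I3: { [A → D .] }  — reduce
  I4: { [L' → L .] }  — accept
  I5: { [A → . D], [A → .], [D → . / / g], [D → . d L x], [D → . g L d], [D → d . L x], [L → . / L], [L → . A d] }  — shift, reduce
  I6: { [A → . D], [A → .], [D → . / / g], [D → . d L x], [D → . g L d], [D → g . L d], [L → . / L], [L → . A d] }  — shift, reduce
  I7: { [D → g L . d] }  — shift
  I8: { [D → g L d .] }  — reduce
  I9: { [D → d L . x] }  — shift
  I10: { [D → d L x .] }  — reduce
  I11: { [L → A d .] }  — reduce
  I12: { [A → . D], [A → .], [D → . / / g], [D → . d L x], [D → . g L d], [D → / . / g], [D → / / . g], [L → . / L], [L → . A d], [L → / . L] }  — shift, reduce
  I13: { [L → / L .] }  — reduce
  I14: { [A → . D], [A → .], [D → . / / g], [D → . d L x], [D → . g L d], [D → / / g .], [D → g . L d], [L → . / L], [L → . A d] }  — shift, 2 reduces

Conflict in state I0:
  Shift-reduce conflict between [A → .] and [D → . / / g]
So the grammar is NOT LR(0).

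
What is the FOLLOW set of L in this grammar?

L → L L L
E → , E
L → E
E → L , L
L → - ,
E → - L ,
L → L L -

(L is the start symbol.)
{ $, ',', '-' }

To compute FOLLOW(L), find every occurrence of L on a right-hand side N → α L β: add FIRST(β) \ {ε}, and if β is empty or nullable also add FOLLOW(N). Iterate to a fixed point.

L is the start symbol, so $ ∈ FOLLOW(L).
In L → L L L: L is followed by L L, add FIRST(L L) \ {ε} = { ',', '-' }
In L → L L L: L is followed by L, add FIRST(L) \ {ε} = { ',', '-' }
In L → L L L: L is at the end; this adds FOLLOW(L) to itself — nothing new
In E → L , L: L is followed by ',' L, add FIRST(',' L) \ {ε} = { ',' }
In E → L , L: L is at the end, add FOLLOW(E)
In E → - L ,: L is followed by ',', add FIRST(',') \ {ε} = { ',' }
In L → L L -: L is followed by L '-', add FIRST(L '-') \ {ε} = { ',', '-' }
In L → L L -: L is followed by '-', add FIRST('-') \ {ε} = { '-' }

The FOLLOW sets referred to above (computed the same way, to a fixed point):
  FOLLOW(E) = { $, ',', '-' }

Taking the union: FOLLOW(L) = { $, ',', '-' }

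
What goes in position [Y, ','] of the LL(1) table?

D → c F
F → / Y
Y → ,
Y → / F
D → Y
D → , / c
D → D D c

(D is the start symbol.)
To find M[Y, ','], we find productions for Y where ',' is in the predict set (PREDICT(N → α) = (FIRST(α) \ {ε}) ∪ (FOLLOW(N) if α ⇒* ε)).

Y → ,: PREDICT = { ',' }
  ',' is in predict set, so this production goes in M[Y, ',']
Y → / F: PREDICT = { '/' }

M[Y, ','] = Y → ,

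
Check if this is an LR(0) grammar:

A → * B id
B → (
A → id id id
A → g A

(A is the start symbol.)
Yes, the grammar is LR(0)

A grammar is LR(0) if no state in the canonical LR(0) collection has:
  - both a shift item (dot before a terminal) and a complete item (shift-reduce conflict), or
  - two or more complete items (reduce-reduce conflict; the accept item [A' → A .] counts as a complete item here).

Augment with A' → A and build the canonical LR(0) collection (I0 = CLOSURE({[A' → . A]}), then GOTO on every symbol after a dot until no new states appear). It has 11 states:
  I0: { [A → . * B id], [A → . g A], [A → . id id id], [A' → . A] }  — shift
  I1: { [A → * . B id], [B → . (] }  — shift
  I2: { [A' → A .] }  — accept
  I3: { [A → . * B id], [A → . g A], [A → . id id id], [A → g . A] }  — shift
  I4: { [A → id . id id] }  — shift
  I5: { [A → id id . id] }  — shift
  I6: { [A → id id id .] }  — reduce
  I7: { [A → g A .] }  — reduce
  I8: { [B → ( .] }  — reduce
  I9: { [A → * B . id] }  — shift
  I10: { [A → * B id .] }  — reduce

Every state is either a pure shift/goto state or contains exactly one complete item and nothing to shift — no conflicts. The grammar is LR(0).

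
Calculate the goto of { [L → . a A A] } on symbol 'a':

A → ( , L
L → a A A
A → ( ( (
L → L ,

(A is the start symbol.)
{ [A → . ( ( (], [A → . ( , L], [L → a . A A] }

GOTO(I, 'a') = CLOSURE({ [A → αX.β] : [A → α.Xβ] ∈ I, X = 'a' })

Items with dot before 'a', with the dot advanced:
  [L → . a A A] → [L → a . A A]
Closure of the advanced items:
  [L → a . A A] has the dot before A: add [A → . ( , L], [A → . ( ( (]

GOTO = { [A → . ( ( (], [A → . ( , L], [L → a . A A] }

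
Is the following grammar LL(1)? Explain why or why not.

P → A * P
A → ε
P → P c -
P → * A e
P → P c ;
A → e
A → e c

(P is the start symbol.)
No. Predict set conflict for P: { '*', 'e' }

A grammar is LL(1) if for each non-terminal N with multiple productions, the predict sets of those productions are pairwise disjoint, where PREDICT(N → α) = (FIRST(α) \ {ε}) ∪ (FOLLOW(N) if α ⇒* ε).

Relevant sets:
  FIRST(A) = { 'e', ε }
  FIRST(P) = { '*', 'e' }
  FOLLOW(A) = { '*', 'e' }

For P:
  PREDICT(P → A '*' P) = { '*', 'e' }
  PREDICT(P → P c '-') = { '*', 'e' }
  PREDICT(P → '*' A e) = { '*' }
  PREDICT(P → P c ';') = { '*', 'e' }
For A:
  PREDICT(A → ε) = { '*', 'e' }
  PREDICT(A → e) = { 'e' }
  PREDICT(A → e c) = { 'e' }

Conflict found: Predict set conflict for P: { '*', 'e' }
The grammar is NOT LL(1).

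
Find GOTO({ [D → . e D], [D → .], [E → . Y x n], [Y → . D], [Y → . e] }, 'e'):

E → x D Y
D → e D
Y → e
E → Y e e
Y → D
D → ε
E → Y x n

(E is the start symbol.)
GOTO(I, 'e') = CLOSURE({ [A → αX.β] : [A → α.Xβ] ∈ I, X = 'e' })

Items with dot before 'e', with the dot advanced:
  [D → . e D] → [D → e . D]
  [Y → . e] → [Y → e .]
Closure of the advanced items:
  [D → e . D] has the dot before D: add [D → . e D], [D → .]

GOTO = { [D → . e D], [D → .], [D → e . D], [Y → e .] }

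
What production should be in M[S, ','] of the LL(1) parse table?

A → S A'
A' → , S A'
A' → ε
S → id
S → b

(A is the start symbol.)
To find M[S, ','], we find productions for S where ',' is in the predict set (PREDICT(N → α) = (FIRST(α) \ {ε}) ∪ (FOLLOW(N) if α ⇒* ε)).

S → id: PREDICT = { 'id' }
S → b: PREDICT = { 'b' }

M[S, ','] is empty (no production applies)

Answer: Empty (error entry)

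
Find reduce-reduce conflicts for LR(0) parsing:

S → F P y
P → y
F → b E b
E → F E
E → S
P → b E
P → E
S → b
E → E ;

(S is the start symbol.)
Yes — I7: [E → F E .] vs [P → E .]

Augment with S' → S and build the canonical LR(0) collection (I0 = CLOSURE({[S' → . S]}), then GOTO on every symbol after a dot until no new states appear). It has 16 states:
  I0: { [F → . b E b], [S → . F P y], [S → . b], [S' → . S] }  — shift
  I1: { [E → . E ;], [E → . F E], [E → . S], [F → . b E b], [P → . E], [P → . b E], [P → . y], [S → . F P y], [S → . b], [S → F . P y] }  — shift
  I2: { [S' → S .] }  — accept
  I3: { [E → . E ;], [E → . F E], [E → . S], [F → . b E b], [F → b . E b], [S → . F P y], [S → . b], [S → b .] }  — shift, reduce
  I4: { [E → E . ;], [F → b E . b] }  — shift
  I5: { [E → . E ;], [E → . F E], [E → . S], [E → F . E], [F → . b E b], [P → . E], [P → . b E], [P → . y], [S → . F P y], [S → . b], [S → F . P y] }  — shift
  I6: { [E → S .] }  — reduce
  I7: { [E → E . ;], [E → F E .], [P → E .] }  — shift, 2 reduces
  I8: { [S → F P . y] }  — shift
  I9: { [E → . E ;], [E → . F E], [E → . S], [F → . b E b], [F → b . E b], [P → b . E], [S → . F P y], [S → . b], [S → b .] }  — shift, reduce
  I10: { [P → y .] }  — reduce
  I11: { [E → E . ;], [F → b E . b], [P → b E .] }  — shift, reduce
  I12: { [E → E ; .] }  — reduce
  I13: { [F → b E b .] }  — reduce
  I14: { [S → F P y .] }  — reduce
  I15: { [E → E . ;], [P → E .] }  — shift, reduce

I7 contains complete items [E → F E .], [P → E .] — reduce-reduce conflict.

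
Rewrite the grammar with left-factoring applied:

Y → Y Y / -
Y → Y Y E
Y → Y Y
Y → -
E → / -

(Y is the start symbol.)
Y → Y Y Y'
Y' → / -
Y' → E
Y' → ε
Y → -
E → / -

Left-factoring transforms A → αβ₁ | αβ₂ into A → αA' and A' → β₁ | β₂
(α is the longest common prefix among the alternatives). Repeat until
no nonterminal has two alternatives with a common prefix.

Round 1: Y has alternatives sharing prefix 'Y Y'. Introduce Y': Y → Y Y Y'
  Add: Y' → / -
  Add: Y' → E
  Add: Y' → ε

No remaining common prefixes — done.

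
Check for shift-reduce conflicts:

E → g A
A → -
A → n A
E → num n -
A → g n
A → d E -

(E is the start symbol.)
No shift-reduce conflicts

A shift-reduce conflict occurs when an LR(0) state has both:
  - a complete (reduce) item [A → α .] (dot at the end), and
  - a shift item [B → β . c γ] (dot before a terminal).

Augment with E' → E and build the canonical LR(0) collection (I0 = CLOSURE({[E' → . E]}), then GOTO on every symbol after a dot until no new states appear). It has 15 states:
  I0: { [E → . g A], [E → . num n -], [E' → . E] }  — shift
  I1: { [E' → E .] }  — accept
  I2: { [A → . -], [A → . d E -], [A → . g n], [A → . n A], [E → g . A] }  — shift
  I3: { [E → num . n -] }  — shift
  I4: { [E → num n . -] }  — shift
  I5: { [E → num n - .] }  — reduce
  I6: { [A → - .] }  — reduce
  I7: { [E → g A .] }  — reduce
  I8: { [A → d . E -], [E → . g A], [E → . num n -] }  — shift
  I9: { [A → g . n] }  — shift
  I10: { [A → . -], [A → . d E -], [A → . g n], [A → . n A], [A → n . A] }  — shift
  I11: { [A → n A .] }  — reduce
  I12: { [A → g n .] }  — reduce
  I13: { [A → d E . -] }  — shift
  I14: { [A → d E - .] }  — reduce

No state contains both a complete item and a shift item.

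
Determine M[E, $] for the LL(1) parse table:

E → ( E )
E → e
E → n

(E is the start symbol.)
Empty (error entry)

To find M[E, $], we find productions for E where $ is in the predict set (PREDICT(N → α) = (FIRST(α) \ {ε}) ∪ (FOLLOW(N) if α ⇒* ε)).

E → ( E ): PREDICT = { '(' }
E → e: PREDICT = { 'e' }
E → n: PREDICT = { 'n' }

M[E, $] is empty (no production applies)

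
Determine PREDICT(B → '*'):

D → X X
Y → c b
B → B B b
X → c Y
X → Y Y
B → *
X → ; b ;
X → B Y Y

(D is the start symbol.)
{ '*' }

PREDICT(B → '*') = (FIRST(RHS) \ {ε}) ∪ (FOLLOW(B) if ε ∈ FIRST(RHS), i.e. RHS ⇒* ε)
FIRST('*') = { '*' }
ε ∉ FIRST('*'), so FOLLOW(B) is not added.
PREDICT(B → '*') = { '*' }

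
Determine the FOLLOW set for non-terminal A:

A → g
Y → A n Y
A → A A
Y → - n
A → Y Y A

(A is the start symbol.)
{ $, '-', 'g', 'n' }

To compute FOLLOW(A), find every occurrence of A on a right-hand side N → α A β: add FIRST(β) \ {ε}, and if β is empty or nullable also add FOLLOW(N). Iterate to a fixed point.

A is the start symbol, so $ ∈ FOLLOW(A).
In Y → A n Y: A is followed by n Y, add FIRST(n Y) \ {ε} = { 'n' }
In A → A A: A is followed by A, add FIRST(A) \ {ε} = { '-', 'g' }
In A → A A: A is at the end; this adds FOLLOW(A) to itself — nothing new
In A → Y Y A: A is at the end; this adds FOLLOW(A) to itself — nothing new

Taking the union: FOLLOW(A) = { $, '-', 'g', 'n' }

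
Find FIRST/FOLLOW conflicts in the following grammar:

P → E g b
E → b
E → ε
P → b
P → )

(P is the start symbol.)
No FIRST/FOLLOW conflicts.

A FIRST/FOLLOW conflict occurs when a non-terminal N has a nullable alternative N → β (β ⇒* ε) and another alternative N → α with FIRST(α) ∩ FOLLOW(N) ≠ ∅: on such a lookahead the parser cannot decide between expanding α and letting N vanish via β.

Nullable non-terminals: E.

E: nullable alternative(s) E → ε; FOLLOW(E) = { 'g' }
  E → b: FIRST \ {ε} = { 'b' } — disjoint from FOLLOW(E)
  E → ε: FIRST \ {ε} = { } — this is the only nullable alternative, skip

P has no nullable alternative, so no FIRST/FOLLOW check is needed there.

No FIRST/FOLLOW conflicts found.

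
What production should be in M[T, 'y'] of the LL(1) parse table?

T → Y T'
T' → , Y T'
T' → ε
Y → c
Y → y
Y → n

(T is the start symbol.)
T → Y T'

To find M[T, 'y'], we find productions for T where 'y' is in the predict set (PREDICT(N → α) = (FIRST(α) \ {ε}) ∪ (FOLLOW(N) if α ⇒* ε)).

Relevant sets:
  FIRST(Y) = { 'c', 'n', 'y' }

T → Y T': PREDICT = { 'c', 'n', 'y' }
  'y' is in predict set, so this production goes in M[T, 'y']

M[T, 'y'] = T → Y T'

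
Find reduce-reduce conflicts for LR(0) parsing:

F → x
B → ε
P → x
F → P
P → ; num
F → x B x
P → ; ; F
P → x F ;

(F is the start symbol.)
A reduce-reduce conflict occurs when an LR(0) state has two complete items [A → α .] and [B → β .] — both call for a reduction, and with no lookahead the parser cannot choose between them.

Augment with F' → F and build the canonical LR(0) collection (I0 = CLOSURE({[F' → . F]}), then GOTO on every symbol after a dot until no new states appear). It has 12 states:
  I0: { [F → . P], [F → . x B x], [F → . x], [F' → . F], [P → . ; ; F], [P → . ; num], [P → . x F ;], [P → . x] }  — shift
  I1: { [P → ; . ; F], [P → ; . num] }  — shift
  I2: { [F' → F .] }  — accept
  I3: { [F → P .] }  — reduce
  I4: { [B → .], [F → . P], [F → . x B x], [F → . x], [F → x . B x], [F → x .], [P → . ; ; F], [P → . ; num], [P → . x F ;], [P → . x], [P → x . F ;], [P → x .] }  — shift, 3 reduces
  I5: { [F → x B . x] }  — shift
  I6: { [P → x F . ;] }  — shift
  I7: { [P → x F ; .] }  — reduce
  I8: { [F → x B x .] }  — reduce
  I9: { [F → . P], [F → . x B x], [F → . x], [P → . ; ; F], [P → . ; num], [P → . x F ;], [P → . x], [P → ; ; . F] }  — shift
  I10: { [P → ; num .] }  — reduce
  I11: { [P → ; ; F .] }  — reduce

I4 contains complete items [B → .], [F → x .], [P → x .] — reduce-reduce conflict.

Answer: Yes — I4: [B → .] vs [F → x .]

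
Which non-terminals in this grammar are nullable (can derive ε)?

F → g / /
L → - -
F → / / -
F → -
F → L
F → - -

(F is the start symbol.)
None

A non-terminal is nullable if it can derive ε (the empty string): either it has an ε-production, or it has a production whose right-hand side consists entirely of nullable non-terminals.

There are no ε-productions, so no non-terminal can derive ε.
No non-terminals are nullable.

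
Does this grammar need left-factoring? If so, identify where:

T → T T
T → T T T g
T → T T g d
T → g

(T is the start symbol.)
Left-factoring is needed when two productions for the same non-terminal
share a common prefix on the right-hand side.

Productions for T:
  T → T T
  T → T T T g
  T → T T g d
  T → g

Found common prefix 'T T' in productions for T

Answer: Yes, T has productions with common prefix 'T T'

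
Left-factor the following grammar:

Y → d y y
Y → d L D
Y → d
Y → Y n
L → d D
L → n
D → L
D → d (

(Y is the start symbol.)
Y → d Y'
Y' → y y
Y' → L D
Y' → ε
Y → Y n
L → d D
L → n
D → L
D → d (

Left-factoring transforms A → αβ₁ | αβ₂ into A → αA' and A' → β₁ | β₂
(α is the longest common prefix among the alternatives). Repeat until
no nonterminal has two alternatives with a common prefix.

Round 1: Y has alternatives sharing prefix 'd'. Introduce Y': Y → d Y'
  Add: Y' → y y
  Add: Y' → L D
  Add: Y' → ε

No remaining common prefixes — done.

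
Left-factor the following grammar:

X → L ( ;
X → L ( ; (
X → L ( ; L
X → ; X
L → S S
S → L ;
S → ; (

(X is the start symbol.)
Left-factoring transforms A → αβ₁ | αβ₂ into A → αA' and A' → β₁ | β₂
(α is the longest common prefix among the alternatives). Repeat until
no nonterminal has two alternatives with a common prefix.

Round 1: X has alternatives sharing prefix 'L ( ;'. Introduce X': X → L ( ; X'
  Add: X' → ε
  Add: X' → (
  Add: X' → L

No remaining common prefixes — done.

Resulting grammar:
X → L ( ; X'
X' → ε
X' → (
X' → L
X → ; X
L → S S
S → L ;
S → ; (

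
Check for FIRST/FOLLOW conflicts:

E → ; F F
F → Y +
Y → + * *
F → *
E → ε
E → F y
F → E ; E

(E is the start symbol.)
Yes. E → ';' F F with FOLLOW(E) on { ';' }; E → F y with FOLLOW(E) on { '*', '+', ';' }

A FIRST/FOLLOW conflict occurs when a non-terminal N has a nullable alternative N → β (β ⇒* ε) and another alternative N → α with FIRST(α) ∩ FOLLOW(N) ≠ ∅: on such a lookahead the parser cannot decide between expanding α and letting N vanish via β.

Nullable non-terminals: E.
FIRST sets used below: FIRST(F) = { '*', '+', ';' }

E: nullable alternative(s) E → ε; FOLLOW(E) = { $, '*', '+', ';', 'y' }
  E → ; F F: FIRST \ {ε} = { ';' } — overlaps FOLLOW(E) on { ';' }: CONFLICT
  E → ε: FIRST \ {ε} = { } — this is the only nullable alternative, skip
  E → F y: FIRST \ {ε} = { '*', '+', ';' } — overlaps FOLLOW(E) on { '*', '+', ';' }: CONFLICT

F, Y have no nullable alternative, so no FIRST/FOLLOW check is needed there.

So the grammar has 2 FIRST/FOLLOW conflicts (marked CONFLICT above).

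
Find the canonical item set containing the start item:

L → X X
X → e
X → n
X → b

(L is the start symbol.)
{ [L → . X X], [L' → . L], [X → . b], [X → . e], [X → . n] }

First, augment the grammar with L' → L
I₀ = CLOSURE({ [L' → . L] }):
  [L' → . L] has the dot before L: add [L → . X X]
  [L → . X X] has the dot before X: add [X → . e], [X → . n], [X → . b]
No further items can be added.

I₀ = { [L → . X X], [L' → . L], [X → . b], [X → . e], [X → . n] }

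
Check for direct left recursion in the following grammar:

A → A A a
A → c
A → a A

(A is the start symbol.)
Yes, A is left-recursive

Direct left recursion occurs when N → N α for some non-terminal N (the right-hand side begins with the left-hand side itself).

A → A A a: LEFT RECURSIVE (starts with A)
A → c: starts with c
A → a A: starts with a

The grammar has direct left recursion on: A.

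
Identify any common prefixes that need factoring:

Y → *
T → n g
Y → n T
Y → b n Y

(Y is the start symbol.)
No, left-factoring is not needed

Left-factoring is needed when two productions for the same non-terminal
share a common prefix on the right-hand side.

Productions for Y:
  Y → *
  Y → n T
  Y → b n Y

No common prefixes found.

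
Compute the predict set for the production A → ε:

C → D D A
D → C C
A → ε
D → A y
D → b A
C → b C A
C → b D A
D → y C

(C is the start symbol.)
PREDICT(A → ε) = (FIRST(RHS) \ {ε}) ∪ (FOLLOW(A) if ε ∈ FIRST(RHS), i.e. RHS ⇒* ε)
The right-hand side is ε (FIRST(ε) = { ε }), so the predict set is FOLLOW(A) = { $, 'b', 'y' }
PREDICT(A → ε) = { $, 'b', 'y' }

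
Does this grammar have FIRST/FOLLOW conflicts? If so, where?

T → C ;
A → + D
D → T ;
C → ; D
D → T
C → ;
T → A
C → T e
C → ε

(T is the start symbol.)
Nullable non-terminals: C.
FIRST sets used below: FIRST(T) = { '+', ';' }

C: nullable alternative(s) C → ε; FOLLOW(C) = { ';' }
  C → ; D: FIRST \ {ε} = { ';' } — overlaps FOLLOW(C) on { ';' }: CONFLICT
  C → ;: FIRST \ {ε} = { ';' } — overlaps FOLLOW(C) on { ';' }: CONFLICT
  C → T e: FIRST \ {ε} = { '+', ';' } — overlaps FOLLOW(C) on { ';' }: CONFLICT
  C → ε: FIRST \ {ε} = { } — this is the only nullable alternative, skip

A, D, T have no nullable alternative, so no FIRST/FOLLOW check is needed there.

So the grammar has 3 FIRST/FOLLOW conflicts (marked CONFLICT above).

Answer: Yes. C → ';' D with FOLLOW(C) on { ';' }; C → ';' with FOLLOW(C) on { ';' }; C → T e with FOLLOW(C) on { ';' }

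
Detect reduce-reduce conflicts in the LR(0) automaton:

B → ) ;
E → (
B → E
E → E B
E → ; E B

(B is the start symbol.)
Yes — I8: [E → ; E B .] vs [E → E B .]

A reduce-reduce conflict occurs when an LR(0) state has two complete items [A → α .] and [B → β .] — both call for a reduction, and with no lookahead the parser cannot choose between them.

Augment with B' → B and build the canonical LR(0) collection (I0 = CLOSURE({[B' → . B]}), then GOTO on every symbol after a dot until no new states appear). It has 10 states:
  I0: { [B → . ) ;], [B → . E], [B' → . B], [E → . (], [E → . ; E B], [E → . E B] }  — shift
  I1: { [E → ( .] }  — reduce
  I2: { [B → ) . ;] }  — shift
  I3: { [E → . (], [E → . ; E B], [E → . E B], [E → ; . E B] }  — shift
  I4: { [B' → B .] }  — accept
  I5: { [B → . ) ;], [B → . E], [B → E .], [E → . (], [E → . ; E B], [E → . E B], [E → E . B] }  — shift, reduce
  I6: { [E → E B .] }  — reduce
  I7: { [B → . ) ;], [B → . E], [E → . (], [E → . ; E B], [E → . E B], [E → ; E . B], [E → E . B] }  — shift
  I8: { [E → ; E B .], [E → E B .] }  — 2 reduces
  I9: { [B → ) ; .] }  — reduce

I8 contains complete items [E → ; E B .], [E → E B .] — reduce-reduce conflict.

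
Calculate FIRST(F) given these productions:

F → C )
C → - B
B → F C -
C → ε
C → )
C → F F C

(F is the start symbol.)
To compute FIRST(F), examine every production with F on the left-hand side, reading each right-hand side left to right until a non-nullable symbol is reached.

FIRST sets of the other non-terminals involved (by the same procedure, iterated to a fixed point):
  FIRST(C) = { ')', '-', ε }

From F → C ):
  - C is a non-terminal: add FIRST(C) \ {ε} = { ')', '-' }
    C is nullable, so continue to the next symbol
  - ')' is a terminal: add ')' and stop

Collecting: FIRST(F) = { ')', '-' }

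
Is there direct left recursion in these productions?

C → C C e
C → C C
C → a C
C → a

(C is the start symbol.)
Yes, C is left-recursive

C → C C e: LEFT RECURSIVE (starts with C)
C → C C: LEFT RECURSIVE (starts with C)
C → a C: starts with a
C → a: starts with a

The grammar has direct left recursion on: C.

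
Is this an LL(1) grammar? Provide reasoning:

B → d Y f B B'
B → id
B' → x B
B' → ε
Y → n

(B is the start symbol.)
No. Predict set conflict for B': { 'x' }

Relevant sets:
  FOLLOW(B') = { $, 'x' }

For B:
  PREDICT(B → d Y f B B') = { 'd' }
  PREDICT(B → id) = { 'id' }
For B':
  PREDICT(B' → x B) = { 'x' }
  PREDICT(B' → ε) = { $, 'x' }
Y has a single production, so nothing to check there.

Conflict found: Predict set conflict for B': { 'x' }
The grammar is NOT LL(1).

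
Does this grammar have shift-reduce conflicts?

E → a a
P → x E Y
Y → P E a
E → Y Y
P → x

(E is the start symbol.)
Yes — I5: [P → x .] vs [E → . a a]

A shift-reduce conflict occurs when an LR(0) state has both:
  - a complete (reduce) item [A → α .] (dot at the end), and
  - a shift item [B → β . c γ] (dot before a terminal).

Augment with E' → E and build the canonical LR(0) collection (I0 = CLOSURE({[E' → . E]}), then GOTO on every symbol after a dot until no new states appear). It has 12 states:
  I0: { [E → . Y Y], [E → . a a], [E' → . E], [P → . x E Y], [P → . x], [Y → . P E a] }  — shift
  I1: { [E' → E .] }  — accept
  I2: { [E → . Y Y], [E → . a a], [P → . x E Y], [P → . x], [Y → . P E a], [Y → P . E a] }  — shift
  I3: { [E → Y . Y], [P → . x E Y], [P → . x], [Y → . P E a] }  — shift
  I4: { [E → a . a] }  — shift
  I5: { [E → . Y Y], [E → . a a], [P → . x E Y], [P → . x], [P → x . E Y], [P → x .], [Y → . P E a] }  — shift, reduce
  I6: { [P → . x E Y], [P → . x], [P → x E . Y], [Y → . P E a] }  — shift
  I7: { [P → x E Y .] }  — reduce
  I8: { [E → a a .] }  — reduce
  I9: { [E → Y Y .] }  — reduce
  I10: { [Y → P E . a] }  — shift
  I11: { [Y → P E a .] }  — reduce

I5 contains reduce item [P → x .] and shift items [E → . a a], [P → . x], [P → . x E Y] — shift-reduce conflict.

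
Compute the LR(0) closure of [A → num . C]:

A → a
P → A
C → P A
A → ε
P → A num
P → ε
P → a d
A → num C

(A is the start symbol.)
{ [A → . a], [A → . num C], [A → .], [A → num . C], [C → . P A], [P → . A num], [P → . A], [P → . a d], [P → .] }

To compute CLOSURE, for each item [A → α.Bβ] where B is a non-terminal, add [B → .γ] for all productions B → γ; repeat for the newly added items until nothing changes.

Start with: [A → num . C]
  [A → num . C] has the dot before C: add [C → . P A]
  [C → . P A] has the dot before P: add [P → . A], [P → . A num], [P → .], [P → . a d]
  [P → . A] has the dot before A: add [A → . a], [A → .], [A → . num C]
No further items can be added.

CLOSURE = { [A → . a], [A → . num C], [A → .], [A → num . C], [C → . P A], [P → . A num], [P → . A], [P → . a d], [P → .] }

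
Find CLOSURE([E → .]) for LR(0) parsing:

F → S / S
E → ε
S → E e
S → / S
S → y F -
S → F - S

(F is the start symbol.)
{ [E → .] }

To compute CLOSURE, for each item [A → α.Bβ] where B is a non-terminal, add [B → .γ] for all productions B → γ; repeat for the newly added items until nothing changes.

Start with: [E → .]
The dot is at the end, so nothing is added.

CLOSURE = { [E → .] }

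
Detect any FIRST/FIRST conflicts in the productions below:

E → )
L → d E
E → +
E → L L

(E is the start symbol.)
FIRST sets of the non-terminals at (or reachable through a nullable prefix from) the front of some alternative:
  FIRST(L) = { 'd' }

Productions for E:
  E → ): FIRST = { ')' }
  E → +: FIRST = { '+' }
  E → L L: FIRST = { 'd' }
L has only one production, so no FIRST/FIRST conflict is possible there.

All alternatives of each non-terminal have pairwise disjoint FIRST sets.

Answer: No FIRST/FIRST conflicts.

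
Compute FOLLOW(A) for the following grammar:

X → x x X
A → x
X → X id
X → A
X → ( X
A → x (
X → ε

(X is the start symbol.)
In X → A: A is at the end, add FOLLOW(X)

The FOLLOW sets referred to above (computed the same way, to a fixed point):
  FOLLOW(X) = { $, 'id' }

Taking the union: FOLLOW(A) = { $, 'id' }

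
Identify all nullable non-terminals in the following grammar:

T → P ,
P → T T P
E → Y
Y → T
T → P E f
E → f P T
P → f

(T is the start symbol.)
None

A non-terminal is nullable if it can derive ε (the empty string): either it has an ε-production, or it has a production whose right-hand side consists entirely of nullable non-terminals.

There are no ε-productions, so no non-terminal can derive ε.
No non-terminals are nullable.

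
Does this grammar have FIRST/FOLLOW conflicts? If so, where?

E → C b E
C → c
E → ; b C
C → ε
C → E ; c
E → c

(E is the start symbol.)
Yes. C → E ';' c with FOLLOW(C) on { ';', 'b' }

Nullable non-terminals: C.
FIRST sets used below: FIRST(E) = { ';', 'b', 'c' }

C: nullable alternative(s) C → ε; FOLLOW(C) = { $, ';', 'b' }
  C → c: FIRST \ {ε} = { 'c' } — disjoint from FOLLOW(C)
  C → ε: FIRST \ {ε} = { } — this is the only nullable alternative, skip
  C → E ; c: FIRST \ {ε} = { ';', 'b', 'c' } — overlaps FOLLOW(C) on { ';', 'b' }: CONFLICT

E has no nullable alternative, so no FIRST/FOLLOW check is needed there.

So the grammar has 1 FIRST/FOLLOW conflict (marked CONFLICT above).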